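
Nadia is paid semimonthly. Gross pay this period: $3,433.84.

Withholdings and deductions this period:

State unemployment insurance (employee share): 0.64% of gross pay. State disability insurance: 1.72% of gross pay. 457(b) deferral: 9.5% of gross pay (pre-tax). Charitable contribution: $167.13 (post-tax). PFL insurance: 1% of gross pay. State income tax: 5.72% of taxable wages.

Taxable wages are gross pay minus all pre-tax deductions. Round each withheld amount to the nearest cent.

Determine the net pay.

$2,647.36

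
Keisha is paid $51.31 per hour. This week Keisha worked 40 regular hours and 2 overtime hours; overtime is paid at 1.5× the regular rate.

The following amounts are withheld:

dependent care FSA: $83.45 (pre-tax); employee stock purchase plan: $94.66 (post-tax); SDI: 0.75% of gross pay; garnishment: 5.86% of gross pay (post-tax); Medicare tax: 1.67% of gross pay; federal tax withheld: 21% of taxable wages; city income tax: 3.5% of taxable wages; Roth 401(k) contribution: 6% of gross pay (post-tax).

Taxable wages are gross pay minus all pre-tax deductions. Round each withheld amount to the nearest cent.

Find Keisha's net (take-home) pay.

$1,193.05

Regular pay: 40 × $51.31 = $2,052.40
Overtime pay: 2 × $51.31 × 1.5 = $153.93
Gross pay = $2,052.40 + $153.93 = $2,206.33
Dependent care FSA: $83.45
Taxable wages = $2,206.33 − $83.45 = $2,122.88
City income tax: $2,122.88 × 0.035 = $74.30
Federal tax withheld: $2,122.88 × 0.21 = $445.80
Medicare tax: $2,206.33 × 0.0167 = $36.85
SDI: $2,206.33 × 0.0075 = $16.55
Garnishment: $2,206.33 × 0.0586 = $129.29
Roth 401(k) contribution: $2,206.33 × 0.06 = $132.38
Employee stock purchase plan: $94.66
Total deductions = $83.45 + $74.30 + $445.80 + $36.85 + $16.55 + $129.29 + $132.38 + $94.66 = $1,013.28
Net pay = $2,206.33 − $1,013.28 = $1,193.05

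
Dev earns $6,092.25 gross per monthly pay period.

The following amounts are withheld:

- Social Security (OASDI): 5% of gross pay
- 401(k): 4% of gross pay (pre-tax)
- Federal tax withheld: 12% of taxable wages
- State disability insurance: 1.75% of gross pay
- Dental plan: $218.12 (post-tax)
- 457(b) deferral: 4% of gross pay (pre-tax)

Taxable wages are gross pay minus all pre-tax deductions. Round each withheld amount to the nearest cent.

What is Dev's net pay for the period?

401(k): $6,092.25 × 0.04 = $243.69
457(b) deferral: $6,092.25 × 0.04 = $243.69
Pre-tax total = $243.69 + $243.69 = $487.38
Taxable wages = $6,092.25 − $487.38 = $5,604.87
Federal tax withheld: $5,604.87 × 0.12 = $672.58
Social Security (OASDI): $6,092.25 × 0.05 = $304.61
State disability insurance: $6,092.25 × 0.0175 = $106.61
Dental plan: $218.12
Total deductions = $243.69 + $243.69 + $672.58 + $304.61 + $106.61 + $218.12 = $1,789.30
Net pay = $6,092.25 − $1,789.30 = $4,302.95

$4,302.95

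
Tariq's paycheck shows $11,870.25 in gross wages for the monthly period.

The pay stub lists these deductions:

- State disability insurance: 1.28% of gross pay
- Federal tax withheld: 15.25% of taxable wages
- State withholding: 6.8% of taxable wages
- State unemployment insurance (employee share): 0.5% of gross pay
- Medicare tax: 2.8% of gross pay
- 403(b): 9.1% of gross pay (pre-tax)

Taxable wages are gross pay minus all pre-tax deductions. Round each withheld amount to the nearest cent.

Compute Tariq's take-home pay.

$7,867.20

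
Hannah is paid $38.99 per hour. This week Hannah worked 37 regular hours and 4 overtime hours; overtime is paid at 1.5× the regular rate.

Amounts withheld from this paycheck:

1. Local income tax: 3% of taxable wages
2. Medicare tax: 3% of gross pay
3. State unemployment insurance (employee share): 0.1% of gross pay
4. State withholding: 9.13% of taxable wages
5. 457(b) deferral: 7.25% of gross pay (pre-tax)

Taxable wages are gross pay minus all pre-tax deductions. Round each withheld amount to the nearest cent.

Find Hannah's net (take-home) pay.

Regular pay: 37 × $38.99 = $1,442.63
Overtime pay: 4 × $38.99 × 1.5 = $233.94
Gross pay = $1,442.63 + $233.94 = $1,676.57
457(b) deferral: $1,676.57 × 0.0725 = $121.55
Taxable wages = $1,676.57 − $121.55 = $1,555.02
Local income tax: $1,555.02 × 0.03 = $46.65
State withholding: $1,555.02 × 0.0913 = $141.97
State unemployment insurance (employee share): $1,676.57 × 0.001 = $1.68
Medicare tax: $1,676.57 × 0.03 = $50.30
Total deductions = $121.55 + $46.65 + $141.97 + $1.68 + $50.30 = $362.15
Net pay = $1,676.57 − $362.15 = $1,314.42

$1,314.42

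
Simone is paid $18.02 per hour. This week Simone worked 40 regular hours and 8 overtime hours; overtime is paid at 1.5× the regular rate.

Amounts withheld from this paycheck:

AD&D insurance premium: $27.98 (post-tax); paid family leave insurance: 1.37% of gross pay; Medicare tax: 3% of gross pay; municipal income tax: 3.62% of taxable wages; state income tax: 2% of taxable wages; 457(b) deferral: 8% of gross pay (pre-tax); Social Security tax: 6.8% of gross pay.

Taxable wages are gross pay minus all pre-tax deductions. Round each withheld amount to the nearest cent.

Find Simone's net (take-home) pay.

Regular pay: 40 × $18.02 = $720.80
Overtime pay: 8 × $18.02 × 1.5 = $216.24
Gross pay = $720.80 + $216.24 = $937.04
457(b) deferral: $937.04 × 0.08 = $74.96
Taxable wages = $937.04 − $74.96 = $862.08
Municipal income tax: $862.08 × 0.0362 = $31.21
State income tax: $862.08 × 0.02 = $17.24
Paid family leave insurance: $937.04 × 0.0137 = $12.84
Social Security tax: $937.04 × 0.068 = $63.72
Medicare tax: $937.04 × 0.03 = $28.11
AD&D insurance premium: $27.98
Total deductions = $74.96 + $31.21 + $17.24 + $12.84 + $63.72 + $28.11 + $27.98 = $256.06
Net pay = $937.04 − $256.06 = $680.98

$680.98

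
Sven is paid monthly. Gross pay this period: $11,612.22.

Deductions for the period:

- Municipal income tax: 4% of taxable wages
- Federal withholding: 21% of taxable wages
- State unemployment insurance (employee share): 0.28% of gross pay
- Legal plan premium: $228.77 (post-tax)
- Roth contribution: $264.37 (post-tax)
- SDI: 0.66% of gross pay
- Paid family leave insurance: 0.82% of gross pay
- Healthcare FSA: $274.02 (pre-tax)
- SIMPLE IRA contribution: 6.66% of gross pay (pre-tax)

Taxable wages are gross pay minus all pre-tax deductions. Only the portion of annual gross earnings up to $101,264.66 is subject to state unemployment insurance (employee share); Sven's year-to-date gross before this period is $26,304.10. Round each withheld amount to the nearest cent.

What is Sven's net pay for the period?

Healthcare FSA: $274.02
SIMPLE IRA contribution: $11,612.22 × 0.0666 = $773.37
Pre-tax total = $274.02 + $773.37 = $1,047.39
Taxable wages = $11,612.22 − $1,047.39 = $10,564.83
Municipal income tax: $10,564.83 × 0.04 = $422.59
Federal withholding: $10,564.83 × 0.21 = $2,218.61
State unemployment insurance (employee share): cap not yet reached, full $11,612.22 is subject → $11,612.22 × 0.0028 = $32.51
SDI: $11,612.22 × 0.0066 = $76.64
Paid family leave insurance: $11,612.22 × 0.0082 = $95.22
Legal plan premium: $228.77
Roth contribution: $264.37
Total deductions = $274.02 + $773.37 + $422.59 + $2,218.61 + $32.51 + $76.64 + $95.22 + $228.77 + $264.37 = $4,386.10
Net pay = $11,612.22 − $4,386.10 = $7,226.12

$7,226.12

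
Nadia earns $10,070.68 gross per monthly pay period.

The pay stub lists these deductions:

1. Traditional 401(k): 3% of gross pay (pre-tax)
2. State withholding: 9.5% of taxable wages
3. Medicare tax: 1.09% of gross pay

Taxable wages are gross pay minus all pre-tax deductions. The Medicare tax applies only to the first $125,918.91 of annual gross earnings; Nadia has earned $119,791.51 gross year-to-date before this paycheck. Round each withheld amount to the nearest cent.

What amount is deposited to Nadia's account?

$8,773.76

Traditional 401(k): $10,070.68 × 0.03 = $302.12
Taxable wages = $10,070.68 − $302.12 = $9,768.56
State withholding: $9,768.56 × 0.095 = $928.01
Medicare tax: only $125,918.91 − $119,791.51 = $6,127.40 of this check is subject → $6,127.40 × 0.0109 = $66.79
Total deductions = $302.12 + $928.01 + $66.79 = $1,296.92
Net pay = $10,070.68 − $1,296.92 = $8,773.76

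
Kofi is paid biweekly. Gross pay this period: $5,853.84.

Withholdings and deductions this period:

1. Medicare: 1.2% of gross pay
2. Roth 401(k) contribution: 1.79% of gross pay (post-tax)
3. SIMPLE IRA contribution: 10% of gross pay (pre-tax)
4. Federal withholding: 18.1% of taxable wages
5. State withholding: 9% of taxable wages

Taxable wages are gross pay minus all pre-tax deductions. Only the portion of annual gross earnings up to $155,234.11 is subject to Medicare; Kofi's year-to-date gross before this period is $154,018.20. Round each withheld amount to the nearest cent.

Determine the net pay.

SIMPLE IRA contribution: $5,853.84 × 0.1 = $585.38
Taxable wages = $5,853.84 − $585.38 = $5,268.46
State withholding: $5,268.46 × 0.09 = $474.16
Federal withholding: $5,268.46 × 0.181 = $953.59
Medicare: only $155,234.11 − $154,018.20 = $1,215.91 of this check is subject → $1,215.91 × 0.012 = $14.59
Roth 401(k) contribution: $5,853.84 × 0.0179 = $104.78
Total deductions = $585.38 + $474.16 + $953.59 + $14.59 + $104.78 = $2,132.50
Net pay = $5,853.84 − $2,132.50 = $3,721.34

$3,721.34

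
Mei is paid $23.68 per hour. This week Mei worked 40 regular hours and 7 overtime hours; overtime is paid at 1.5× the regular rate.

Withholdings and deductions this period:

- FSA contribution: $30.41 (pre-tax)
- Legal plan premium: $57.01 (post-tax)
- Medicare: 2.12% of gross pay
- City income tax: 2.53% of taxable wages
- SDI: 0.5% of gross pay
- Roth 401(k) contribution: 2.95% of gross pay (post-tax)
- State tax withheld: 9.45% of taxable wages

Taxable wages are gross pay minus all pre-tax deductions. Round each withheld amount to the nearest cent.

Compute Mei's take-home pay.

$902.19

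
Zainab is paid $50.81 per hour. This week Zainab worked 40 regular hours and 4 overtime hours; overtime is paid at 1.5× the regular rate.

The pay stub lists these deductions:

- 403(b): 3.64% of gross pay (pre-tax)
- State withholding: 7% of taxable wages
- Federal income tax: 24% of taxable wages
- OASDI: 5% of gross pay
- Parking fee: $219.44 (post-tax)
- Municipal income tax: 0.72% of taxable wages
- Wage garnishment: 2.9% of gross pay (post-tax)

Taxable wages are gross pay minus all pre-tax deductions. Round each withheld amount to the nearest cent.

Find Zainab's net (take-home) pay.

Regular pay: 40 × $50.81 = $2032.40
Overtime pay: 4 × $50.81 × 1.5 = $304.86
Gross pay = $2032.40 + $304.86 = $2337.26
403(b): $2337.26 × 0.0364 = $85.08
Taxable wages = $2337.26 − $85.08 = $2252.18
State withholding: $2252.18 × 0.07 = $157.65
Federal income tax: $2252.18 × 0.24 = $540.52
Municipal income tax: $2252.18 × 0.0072 = $16.22
OASDI: $2337.26 × 0.05 = $116.86
Parking fee: $219.44
Wage garnishment: $2337.26 × 0.029 = $67.78
Total deductions = $85.08 + $157.65 + $540.52 + $16.22 + $116.86 + $219.44 + $67.78 = $1203.55
Net pay = $2337.26 − $1203.55 = $1133.71

$1133.71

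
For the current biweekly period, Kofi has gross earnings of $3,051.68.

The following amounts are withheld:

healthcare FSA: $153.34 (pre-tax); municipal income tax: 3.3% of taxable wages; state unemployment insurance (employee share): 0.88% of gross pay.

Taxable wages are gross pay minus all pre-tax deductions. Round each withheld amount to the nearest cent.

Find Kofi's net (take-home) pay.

Healthcare FSA: $153.34
Taxable wages = $3,051.68 − $153.34 = $2,898.34
Municipal income tax: $2,898.34 × 0.033 = $95.65
State unemployment insurance (employee share): $3,051.68 × 0.0088 = $26.85
Total deductions = $153.34 + $95.65 + $26.85 = $275.84
Net pay = $3,051.68 − $275.84 = $2,775.84

$2,775.84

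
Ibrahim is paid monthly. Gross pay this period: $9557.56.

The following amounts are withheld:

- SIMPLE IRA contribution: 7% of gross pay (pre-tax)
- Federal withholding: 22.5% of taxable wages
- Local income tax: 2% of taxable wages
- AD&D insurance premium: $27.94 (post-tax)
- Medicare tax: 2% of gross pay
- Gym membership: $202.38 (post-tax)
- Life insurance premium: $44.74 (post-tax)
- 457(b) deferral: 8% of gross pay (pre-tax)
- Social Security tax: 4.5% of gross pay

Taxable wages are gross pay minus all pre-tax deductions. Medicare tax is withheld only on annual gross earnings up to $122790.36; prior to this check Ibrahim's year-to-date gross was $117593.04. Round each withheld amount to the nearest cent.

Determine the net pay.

$5324.47

457(b) deferral: $9557.56 × 0.08 = $764.60
SIMPLE IRA contribution: $9557.56 × 0.07 = $669.03
Pre-tax total = $764.60 + $669.03 = $1433.63
Taxable wages = $9557.56 − $1433.63 = $8123.93
Federal withholding: $8123.93 × 0.225 = $1827.88
Local income tax: $8123.93 × 0.02 = $162.48
Medicare tax: only $122790.36 − $117593.04 = $5197.32 of this check is subject → $5197.32 × 0.02 = $103.95
Social Security tax: $9557.56 × 0.045 = $430.09
AD&D insurance premium: $27.94
Gym membership: $202.38
Life insurance premium: $44.74
Total deductions = $764.60 + $669.03 + $1827.88 + $162.48 + $103.95 + $430.09 + $27.94 + $202.38 + $44.74 = $4233.09
Net pay = $9557.56 − $4233.09 = $5324.47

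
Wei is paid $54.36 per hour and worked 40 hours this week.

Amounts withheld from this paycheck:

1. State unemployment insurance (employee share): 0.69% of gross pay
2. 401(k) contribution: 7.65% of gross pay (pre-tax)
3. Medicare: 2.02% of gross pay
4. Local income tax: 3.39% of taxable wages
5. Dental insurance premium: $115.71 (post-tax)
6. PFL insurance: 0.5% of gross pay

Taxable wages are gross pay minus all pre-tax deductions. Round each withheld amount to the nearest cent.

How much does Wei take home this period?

Gross pay: 40 × $54.36 = $2,174.40
401(k) contribution: $2,174.40 × 0.0765 = $166.34
Taxable wages = $2,174.40 − $166.34 = $2,008.06
Local income tax: $2,008.06 × 0.0339 = $68.07
PFL insurance: $2,174.40 × 0.005 = $10.87
Medicare: $2,174.40 × 0.0202 = $43.92
State unemployment insurance (employee share): $2,174.40 × 0.0069 = $15.00
Dental insurance premium: $115.71
Total deductions = $166.34 + $68.07 + $10.87 + $43.92 + $15.00 + $115.71 = $419.91
Net pay = $2,174.40 − $419.91 = $1,754.49

$1,754.49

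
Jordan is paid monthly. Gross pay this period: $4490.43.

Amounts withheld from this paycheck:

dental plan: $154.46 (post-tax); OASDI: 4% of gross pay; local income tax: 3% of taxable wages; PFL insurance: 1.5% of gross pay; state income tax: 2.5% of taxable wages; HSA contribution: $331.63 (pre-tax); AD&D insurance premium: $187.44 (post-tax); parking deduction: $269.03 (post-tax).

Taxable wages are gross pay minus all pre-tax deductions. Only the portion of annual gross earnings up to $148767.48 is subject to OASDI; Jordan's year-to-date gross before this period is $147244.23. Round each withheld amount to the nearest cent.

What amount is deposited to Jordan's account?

$3190.85

HSA contribution: $331.63
Taxable wages = $4490.43 − $331.63 = $4158.80
Local income tax: $4158.80 × 0.03 = $124.76
State income tax: $4158.80 × 0.025 = $103.97
PFL insurance: $4490.43 × 0.015 = $67.36
OASDI: only $148767.48 − $147244.23 = $1523.25 of this check is subject → $1523.25 × 0.04 = $60.93
Dental plan: $154.46
AD&D insurance premium: $187.44
Parking deduction: $269.03
Total deductions = $331.63 + $124.76 + $103.97 + $67.36 + $60.93 + $154.46 + $187.44 + $269.03 = $1299.58
Net pay = $4490.43 − $1299.58 = $3190.85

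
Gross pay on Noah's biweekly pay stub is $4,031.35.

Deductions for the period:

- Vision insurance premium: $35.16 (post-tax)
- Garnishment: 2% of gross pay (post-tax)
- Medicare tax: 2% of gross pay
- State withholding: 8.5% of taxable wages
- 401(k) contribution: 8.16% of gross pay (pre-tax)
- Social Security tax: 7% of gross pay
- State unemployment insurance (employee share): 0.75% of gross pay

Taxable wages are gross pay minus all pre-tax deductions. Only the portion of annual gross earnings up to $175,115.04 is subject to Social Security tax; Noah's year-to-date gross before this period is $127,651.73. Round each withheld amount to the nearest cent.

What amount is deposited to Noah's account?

$2,878.84

401(k) contribution: $4,031.35 × 0.0816 = $328.96
Taxable wages = $4,031.35 − $328.96 = $3,702.39
State withholding: $3,702.39 × 0.085 = $314.70
Social Security tax: cap not yet reached, full $4,031.35 is subject → $4,031.35 × 0.07 = $282.19
Medicare tax: $4,031.35 × 0.02 = $80.63
State unemployment insurance (employee share): $4,031.35 × 0.0075 = $30.24
Garnishment: $4,031.35 × 0.02 = $80.63
Vision insurance premium: $35.16
Total deductions = $328.96 + $314.70 + $282.19 + $80.63 + $30.24 + $80.63 + $35.16 = $1,152.51
Net pay = $4,031.35 − $1,152.51 = $2,878.84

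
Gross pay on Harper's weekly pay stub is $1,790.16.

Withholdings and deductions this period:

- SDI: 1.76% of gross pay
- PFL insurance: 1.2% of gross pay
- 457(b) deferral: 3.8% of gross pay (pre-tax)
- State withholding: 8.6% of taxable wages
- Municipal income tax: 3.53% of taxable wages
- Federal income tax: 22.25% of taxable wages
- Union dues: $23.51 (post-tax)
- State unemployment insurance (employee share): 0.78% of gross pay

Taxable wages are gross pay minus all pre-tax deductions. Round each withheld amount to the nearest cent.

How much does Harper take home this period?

457(b) deferral: $1,790.16 × 0.038 = $68.03
Taxable wages = $1,790.16 − $68.03 = $1,722.13
State withholding: $1,722.13 × 0.086 = $148.10
Municipal income tax: $1,722.13 × 0.0353 = $60.79
Federal income tax: $1,722.13 × 0.2225 = $383.17
PFL insurance: $1,790.16 × 0.012 = $21.48
State unemployment insurance (employee share): $1,790.16 × 0.0078 = $13.96
SDI: $1,790.16 × 0.0176 = $31.51
Union dues: $23.51
Total deductions = $68.03 + $148.10 + $60.79 + $383.17 + $21.48 + $13.96 + $31.51 + $23.51 = $750.55
Net pay = $1,790.16 − $750.55 = $1,039.61

$1,039.61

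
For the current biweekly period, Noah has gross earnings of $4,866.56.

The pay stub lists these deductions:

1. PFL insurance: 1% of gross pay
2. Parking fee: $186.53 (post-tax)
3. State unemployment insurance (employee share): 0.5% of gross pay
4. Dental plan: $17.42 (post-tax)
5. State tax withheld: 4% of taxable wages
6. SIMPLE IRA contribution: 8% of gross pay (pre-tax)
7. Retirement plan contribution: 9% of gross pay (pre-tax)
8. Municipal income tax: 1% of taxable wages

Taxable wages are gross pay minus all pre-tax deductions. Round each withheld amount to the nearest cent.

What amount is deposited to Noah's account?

$3,560.34

SIMPLE IRA contribution: $4,866.56 × 0.08 = $389.32
Retirement plan contribution: $4,866.56 × 0.09 = $437.99
Pre-tax total = $389.32 + $437.99 = $827.31
Taxable wages = $4,866.56 − $827.31 = $4,039.25
State tax withheld: $4,039.25 × 0.04 = $161.57
Municipal income tax: $4,039.25 × 0.01 = $40.39
PFL insurance: $4,866.56 × 0.01 = $48.67
State unemployment insurance (employee share): $4,866.56 × 0.005 = $24.33
Parking fee: $186.53
Dental plan: $17.42
Total deductions = $389.32 + $437.99 + $161.57 + $40.39 + $48.67 + $24.33 + $186.53 + $17.42 = $1,306.22
Net pay = $4,866.56 − $1,306.22 = $3,560.34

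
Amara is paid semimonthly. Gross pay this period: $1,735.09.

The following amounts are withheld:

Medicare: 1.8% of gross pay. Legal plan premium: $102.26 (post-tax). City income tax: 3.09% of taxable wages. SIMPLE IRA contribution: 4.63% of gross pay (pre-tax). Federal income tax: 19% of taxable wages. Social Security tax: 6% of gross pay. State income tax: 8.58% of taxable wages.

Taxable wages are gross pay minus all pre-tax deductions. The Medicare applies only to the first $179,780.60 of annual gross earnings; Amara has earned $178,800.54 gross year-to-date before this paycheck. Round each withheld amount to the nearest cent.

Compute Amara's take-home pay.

SIMPLE IRA contribution: $1,735.09 × 0.0463 = $80.33
Taxable wages = $1,735.09 − $80.33 = $1,654.76
State income tax: $1,654.76 × 0.0858 = $141.98
Federal income tax: $1,654.76 × 0.19 = $314.40
City income tax: $1,654.76 × 0.0309 = $51.13
Medicare: only $179,780.60 − $178,800.54 = $980.06 of this check is subject → $980.06 × 0.018 = $17.64
Social Security tax: $1,735.09 × 0.06 = $104.11
Legal plan premium: $102.26
Total deductions = $80.33 + $141.98 + $314.40 + $51.13 + $17.64 + $104.11 + $102.26 = $811.85
Net pay = $1,735.09 − $811.85 = $923.24

$923.24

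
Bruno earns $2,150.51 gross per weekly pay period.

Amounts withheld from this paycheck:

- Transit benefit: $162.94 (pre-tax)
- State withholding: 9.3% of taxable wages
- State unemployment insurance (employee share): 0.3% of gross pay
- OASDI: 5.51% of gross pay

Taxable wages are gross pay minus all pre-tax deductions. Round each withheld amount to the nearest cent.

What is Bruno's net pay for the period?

$1,677.79

Transit benefit: $162.94
Taxable wages = $2,150.51 − $162.94 = $1,987.57
State withholding: $1,987.57 × 0.093 = $184.84
State unemployment insurance (employee share): $2,150.51 × 0.003 = $6.45
OASDI: $2,150.51 × 0.0551 = $118.49
Total deductions = $162.94 + $184.84 + $6.45 + $118.49 = $472.72
Net pay = $2,150.51 − $472.72 = $1,677.79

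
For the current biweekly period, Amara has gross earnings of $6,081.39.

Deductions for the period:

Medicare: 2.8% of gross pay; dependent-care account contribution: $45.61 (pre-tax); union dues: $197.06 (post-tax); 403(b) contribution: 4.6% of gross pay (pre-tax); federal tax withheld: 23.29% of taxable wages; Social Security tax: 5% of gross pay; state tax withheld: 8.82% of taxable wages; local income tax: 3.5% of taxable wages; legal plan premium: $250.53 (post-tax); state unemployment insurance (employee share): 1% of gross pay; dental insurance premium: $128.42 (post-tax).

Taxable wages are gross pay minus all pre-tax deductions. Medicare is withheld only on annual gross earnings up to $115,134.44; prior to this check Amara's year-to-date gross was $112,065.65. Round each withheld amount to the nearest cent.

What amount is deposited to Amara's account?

Dependent-care account contribution: $45.61
403(b) contribution: $6,081.39 × 0.046 = $279.74
Pre-tax total = $45.61 + $279.74 = $325.35
Taxable wages = $6,081.39 − $325.35 = $5,756.04
State tax withheld: $5,756.04 × 0.0882 = $507.68
Local income tax: $5,756.04 × 0.035 = $201.46
Federal tax withheld: $5,756.04 × 0.2329 = $1,340.58
Medicare: only $115,134.44 − $112,065.65 = $3,068.79 of this check is subject → $3,068.79 × 0.028 = $85.93
State unemployment insurance (employee share): $6,081.39 × 0.01 = $60.81
Social Security tax: $6,081.39 × 0.05 = $304.07
Legal plan premium: $250.53
Dental insurance premium: $128.42
Union dues: $197.06
Total deductions = $45.61 + $279.74 + $507.68 + $201.46 + $1,340.58 + $85.93 + $60.81 + $304.07 + $250.53 + $128.42 + $197.06 = $3,401.89
Net pay = $6,081.39 − $3,401.89 = $2,679.50

$2,679.50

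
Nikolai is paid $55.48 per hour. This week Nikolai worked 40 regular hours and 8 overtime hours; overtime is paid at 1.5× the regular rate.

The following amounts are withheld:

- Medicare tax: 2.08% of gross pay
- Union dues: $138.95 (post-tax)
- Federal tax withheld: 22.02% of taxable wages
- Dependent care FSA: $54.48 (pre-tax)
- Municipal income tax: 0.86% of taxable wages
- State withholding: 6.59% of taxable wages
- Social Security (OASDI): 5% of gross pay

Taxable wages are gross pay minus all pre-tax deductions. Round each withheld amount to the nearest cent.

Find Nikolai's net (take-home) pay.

Regular pay: 40 × $55.48 = $2,219.20
Overtime pay: 8 × $55.48 × 1.5 = $665.76
Gross pay = $2,219.20 + $665.76 = $2,884.96
Dependent care FSA: $54.48
Taxable wages = $2,884.96 − $54.48 = $2,830.48
State withholding: $2,830.48 × 0.0659 = $186.53
Municipal income tax: $2,830.48 × 0.0086 = $24.34
Federal tax withheld: $2,830.48 × 0.2202 = $623.27
Social Security (OASDI): $2,884.96 × 0.05 = $144.25
Medicare tax: $2,884.96 × 0.0208 = $60.01
Union dues: $138.95
Total deductions = $54.48 + $186.53 + $24.34 + $623.27 + $144.25 + $60.01 + $138.95 = $1,231.83
Net pay = $2,884.96 − $1,231.83 = $1,653.13

$1,653.13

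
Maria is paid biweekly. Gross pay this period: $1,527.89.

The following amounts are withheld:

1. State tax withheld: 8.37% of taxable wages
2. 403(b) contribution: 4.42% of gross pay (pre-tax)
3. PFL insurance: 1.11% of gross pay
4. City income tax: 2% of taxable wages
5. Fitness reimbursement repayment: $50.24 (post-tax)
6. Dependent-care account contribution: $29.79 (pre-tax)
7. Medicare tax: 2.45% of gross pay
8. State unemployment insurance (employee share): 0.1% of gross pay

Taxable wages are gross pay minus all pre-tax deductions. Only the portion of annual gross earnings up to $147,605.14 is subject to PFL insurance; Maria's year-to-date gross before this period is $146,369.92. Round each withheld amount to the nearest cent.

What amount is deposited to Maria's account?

Dependent-care account contribution: $29.79
403(b) contribution: $1,527.89 × 0.0442 = $67.53
Pre-tax total = $29.79 + $67.53 = $97.32
Taxable wages = $1,527.89 − $97.32 = $1,430.57
State tax withheld: $1,430.57 × 0.0837 = $119.74
City income tax: $1,430.57 × 0.02 = $28.61
PFL insurance: only $147,605.14 − $146,369.92 = $1,235.22 of this check is subject → $1,235.22 × 0.0111 = $13.71
Medicare tax: $1,527.89 × 0.0245 = $37.43
State unemployment insurance (employee share): $1,527.89 × 0.001 = $1.53
Fitness reimbursement repayment: $50.24
Total deductions = $29.79 + $67.53 + $119.74 + $28.61 + $13.71 + $37.43 + $1.53 + $50.24 = $348.58
Net pay = $1,527.89 − $348.58 = $1,179.31

$1,179.31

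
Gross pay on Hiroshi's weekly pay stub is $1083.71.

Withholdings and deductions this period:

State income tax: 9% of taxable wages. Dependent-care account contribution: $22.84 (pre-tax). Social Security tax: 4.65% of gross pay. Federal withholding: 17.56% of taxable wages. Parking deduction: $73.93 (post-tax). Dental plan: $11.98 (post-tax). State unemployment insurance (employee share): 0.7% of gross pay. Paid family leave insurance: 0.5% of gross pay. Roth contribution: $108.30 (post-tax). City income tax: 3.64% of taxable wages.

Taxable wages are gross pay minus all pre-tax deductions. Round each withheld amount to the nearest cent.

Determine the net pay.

Dependent-care account contribution: $22.84
Taxable wages = $1083.71 − $22.84 = $1060.87
State income tax: $1060.87 × 0.09 = $95.48
City income tax: $1060.87 × 0.0364 = $38.62
Federal withholding: $1060.87 × 0.1756 = $186.29
Paid family leave insurance: $1083.71 × 0.005 = $5.42
Social Security tax: $1083.71 × 0.0465 = $50.39
State unemployment insurance (employee share): $1083.71 × 0.007 = $7.59
Roth contribution: $108.30
Dental plan: $11.98
Parking deduction: $73.93
Total deductions = $22.84 + $95.48 + $38.62 + $186.29 + $5.42 + $50.39 + $7.59 + $108.30 + $11.98 + $73.93 = $600.84
Net pay = $1083.71 − $600.84 = $482.87

$482.87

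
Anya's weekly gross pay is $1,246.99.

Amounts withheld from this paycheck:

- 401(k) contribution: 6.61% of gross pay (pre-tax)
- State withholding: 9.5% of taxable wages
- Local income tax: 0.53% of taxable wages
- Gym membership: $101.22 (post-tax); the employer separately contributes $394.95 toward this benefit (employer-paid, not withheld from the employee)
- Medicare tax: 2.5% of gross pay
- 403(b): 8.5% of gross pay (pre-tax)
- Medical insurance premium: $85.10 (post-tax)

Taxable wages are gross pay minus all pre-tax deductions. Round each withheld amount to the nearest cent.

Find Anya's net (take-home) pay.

$734.91

403(b): $1,246.99 × 0.085 = $105.99
401(k) contribution: $1,246.99 × 0.0661 = $82.43
Pre-tax total = $105.99 + $82.43 = $188.42
Taxable wages = $1,246.99 − $188.42 = $1,058.57
State withholding: $1,058.57 × 0.095 = $100.56
Local income tax: $1,058.57 × 0.0053 = $5.61
Medicare tax: $1,246.99 × 0.025 = $31.17
Gym membership: $101.22
Medical insurance premium: $85.10
(Employer's $394.95 toward gym membership is not withheld from the employee.)
Total deductions = $105.99 + $82.43 + $100.56 + $5.61 + $31.17 + $101.22 + $85.10 = $512.08
Net pay = $1,246.99 − $512.08 = $734.91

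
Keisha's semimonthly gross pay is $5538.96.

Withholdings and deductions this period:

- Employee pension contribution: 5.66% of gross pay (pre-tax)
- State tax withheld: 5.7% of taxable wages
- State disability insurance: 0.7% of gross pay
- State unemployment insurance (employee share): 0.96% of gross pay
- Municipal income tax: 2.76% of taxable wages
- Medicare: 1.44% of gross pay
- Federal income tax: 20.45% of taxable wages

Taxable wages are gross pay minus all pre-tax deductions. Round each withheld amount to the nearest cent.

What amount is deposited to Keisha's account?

$3543.08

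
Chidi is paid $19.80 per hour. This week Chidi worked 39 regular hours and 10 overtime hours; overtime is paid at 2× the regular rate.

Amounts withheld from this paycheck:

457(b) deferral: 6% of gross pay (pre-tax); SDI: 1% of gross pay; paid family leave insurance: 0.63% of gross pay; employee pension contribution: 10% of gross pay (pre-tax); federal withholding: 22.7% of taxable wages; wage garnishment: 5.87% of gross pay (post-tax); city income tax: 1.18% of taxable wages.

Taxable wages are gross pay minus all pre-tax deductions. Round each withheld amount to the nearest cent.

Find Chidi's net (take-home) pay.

$659.35

Regular pay: 39 × $19.80 = $772.20
Overtime pay: 10 × $19.80 × 2 = $396.00
Gross pay = $772.20 + $396.00 = $1,168.20
457(b) deferral: $1,168.20 × 0.06 = $70.09
Employee pension contribution: $1,168.20 × 0.1 = $116.82
Pre-tax total = $70.09 + $116.82 = $186.91
Taxable wages = $1,168.20 − $186.91 = $981.29
Federal withholding: $981.29 × 0.227 = $222.75
City income tax: $981.29 × 0.0118 = $11.58
Paid family leave insurance: $1,168.20 × 0.0063 = $7.36
SDI: $1,168.20 × 0.01 = $11.68
Wage garnishment: $1,168.20 × 0.0587 = $68.57
Total deductions = $70.09 + $116.82 + $222.75 + $11.58 + $7.36 + $11.68 + $68.57 = $508.85
Net pay = $1,168.20 − $508.85 = $659.35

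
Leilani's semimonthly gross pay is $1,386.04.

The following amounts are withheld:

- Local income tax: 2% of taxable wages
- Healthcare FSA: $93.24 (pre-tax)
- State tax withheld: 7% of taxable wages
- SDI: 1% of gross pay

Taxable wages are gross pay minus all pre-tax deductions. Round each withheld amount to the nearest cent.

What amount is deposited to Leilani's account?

$1,162.58

Healthcare FSA: $93.24
Taxable wages = $1,386.04 − $93.24 = $1,292.80
State tax withheld: $1,292.80 × 0.07 = $90.50
Local income tax: $1,292.80 × 0.02 = $25.86
SDI: $1,386.04 × 0.01 = $13.86
Total deductions = $93.24 + $90.50 + $25.86 + $13.86 = $223.46
Net pay = $1,386.04 − $223.46 = $1,162.58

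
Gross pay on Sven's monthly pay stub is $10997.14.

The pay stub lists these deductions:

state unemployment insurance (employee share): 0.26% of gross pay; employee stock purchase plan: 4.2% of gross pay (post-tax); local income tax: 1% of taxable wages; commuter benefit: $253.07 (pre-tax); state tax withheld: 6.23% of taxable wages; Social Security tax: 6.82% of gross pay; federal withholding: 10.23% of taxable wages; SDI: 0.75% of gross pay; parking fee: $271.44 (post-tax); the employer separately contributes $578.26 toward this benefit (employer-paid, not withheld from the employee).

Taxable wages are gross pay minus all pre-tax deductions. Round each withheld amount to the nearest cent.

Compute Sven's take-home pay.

Commuter benefit: $253.07
Taxable wages = $10997.14 − $253.07 = $10744.07
Federal withholding: $10744.07 × 0.1023 = $1099.12
Local income tax: $10744.07 × 0.01 = $107.44
State tax withheld: $10744.07 × 0.0623 = $669.36
SDI: $10997.14 × 0.0075 = $82.48
Social Security tax: $10997.14 × 0.0682 = $750.00
State unemployment insurance (employee share): $10997.14 × 0.0026 = $28.59
Employee stock purchase plan: $10997.14 × 0.042 = $461.88
Parking fee: $271.44
(Employer's $578.26 toward parking fee is not withheld from the employee.)
Total deductions = $253.07 + $1099.12 + $107.44 + $669.36 + $82.48 + $750.00 + $28.59 + $461.88 + $271.44 = $3723.38
Net pay = $10997.14 − $3723.38 = $7273.76

$7273.76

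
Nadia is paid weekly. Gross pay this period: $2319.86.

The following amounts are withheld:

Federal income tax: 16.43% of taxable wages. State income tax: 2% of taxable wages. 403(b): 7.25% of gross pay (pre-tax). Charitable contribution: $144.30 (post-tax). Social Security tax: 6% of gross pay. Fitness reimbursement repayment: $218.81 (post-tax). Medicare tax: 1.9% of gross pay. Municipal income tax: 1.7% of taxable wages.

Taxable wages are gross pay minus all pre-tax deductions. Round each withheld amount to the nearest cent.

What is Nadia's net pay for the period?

403(b): $2319.86 × 0.0725 = $168.19
Taxable wages = $2319.86 − $168.19 = $2151.67
Federal income tax: $2151.67 × 0.1643 = $353.52
State income tax: $2151.67 × 0.02 = $43.03
Municipal income tax: $2151.67 × 0.017 = $36.58
Medicare tax: $2319.86 × 0.019 = $44.08
Social Security tax: $2319.86 × 0.06 = $139.19
Charitable contribution: $144.30
Fitness reimbursement repayment: $218.81
Total deductions = $168.19 + $353.52 + $43.03 + $36.58 + $44.08 + $139.19 + $144.30 + $218.81 = $1147.70
Net pay = $2319.86 − $1147.70 = $1172.16

$1172.16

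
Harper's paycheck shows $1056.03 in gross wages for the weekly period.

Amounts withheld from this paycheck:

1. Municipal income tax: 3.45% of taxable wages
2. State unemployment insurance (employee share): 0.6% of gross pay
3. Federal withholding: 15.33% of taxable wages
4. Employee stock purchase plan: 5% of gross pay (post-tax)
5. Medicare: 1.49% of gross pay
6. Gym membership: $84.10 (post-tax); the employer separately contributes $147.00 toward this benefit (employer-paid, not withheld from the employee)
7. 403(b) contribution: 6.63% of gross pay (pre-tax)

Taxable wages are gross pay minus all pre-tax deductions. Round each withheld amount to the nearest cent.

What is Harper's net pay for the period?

403(b) contribution: $1056.03 × 0.0663 = $70.01
Taxable wages = $1056.03 − $70.01 = $986.02
Municipal income tax: $986.02 × 0.0345 = $34.02
Federal withholding: $986.02 × 0.1533 = $151.16
Medicare: $1056.03 × 0.0149 = $15.73
State unemployment insurance (employee share): $1056.03 × 0.006 = $6.34
Employee stock purchase plan: $1056.03 × 0.05 = $52.80
Gym membership: $84.10
(Employer's $147.00 toward gym membership is not withheld from the employee.)
Total deductions = $70.01 + $34.02 + $151.16 + $15.73 + $6.34 + $52.80 + $84.10 = $414.16
Net pay = $1056.03 − $414.16 = $641.87

$641.87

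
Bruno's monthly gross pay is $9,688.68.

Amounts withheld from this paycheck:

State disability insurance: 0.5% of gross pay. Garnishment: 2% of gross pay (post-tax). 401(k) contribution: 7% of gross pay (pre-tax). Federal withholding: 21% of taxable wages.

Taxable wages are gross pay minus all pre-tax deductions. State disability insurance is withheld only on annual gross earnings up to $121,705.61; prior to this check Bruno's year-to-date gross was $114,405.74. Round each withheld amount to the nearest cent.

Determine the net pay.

$6,888.00

401(k) contribution: $9,688.68 × 0.07 = $678.21
Taxable wages = $9,688.68 − $678.21 = $9,010.47
Federal withholding: $9,010.47 × 0.21 = $1,892.20
State disability insurance: only $121,705.61 − $114,405.74 = $7,299.87 of this check is subject → $7,299.87 × 0.005 = $36.50
Garnishment: $9,688.68 × 0.02 = $193.77
Total deductions = $678.21 + $1,892.20 + $36.50 + $193.77 = $2,800.68
Net pay = $9,688.68 − $2,800.68 = $6,888.00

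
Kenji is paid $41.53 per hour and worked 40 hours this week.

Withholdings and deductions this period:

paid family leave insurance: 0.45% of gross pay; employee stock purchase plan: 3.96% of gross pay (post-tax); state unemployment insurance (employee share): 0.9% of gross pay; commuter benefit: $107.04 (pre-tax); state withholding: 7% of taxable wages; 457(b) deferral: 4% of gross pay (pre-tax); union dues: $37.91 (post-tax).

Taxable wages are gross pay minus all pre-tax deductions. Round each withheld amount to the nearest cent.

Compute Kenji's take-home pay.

Gross pay: 40 × $41.53 = $1,661.20
Commuter benefit: $107.04
457(b) deferral: $1,661.20 × 0.04 = $66.45
Pre-tax total = $107.04 + $66.45 = $173.49
Taxable wages = $1,661.20 − $173.49 = $1,487.71
State withholding: $1,487.71 × 0.07 = $104.14
State unemployment insurance (employee share): $1,661.20 × 0.009 = $14.95
Paid family leave insurance: $1,661.20 × 0.0045 = $7.48
Employee stock purchase plan: $1,661.20 × 0.0396 = $65.78
Union dues: $37.91
Total deductions = $107.04 + $66.45 + $104.14 + $14.95 + $7.48 + $65.78 + $37.91 = $403.75
Net pay = $1,661.20 − $403.75 = $1,257.45

$1,257.45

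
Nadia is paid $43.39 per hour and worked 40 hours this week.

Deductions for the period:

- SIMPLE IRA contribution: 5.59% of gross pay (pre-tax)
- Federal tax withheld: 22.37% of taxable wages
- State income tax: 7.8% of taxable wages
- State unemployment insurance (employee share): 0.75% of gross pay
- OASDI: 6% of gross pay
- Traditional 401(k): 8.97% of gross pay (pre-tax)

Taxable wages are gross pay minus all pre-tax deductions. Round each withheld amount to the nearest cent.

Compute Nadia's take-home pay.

Gross pay: 40 × $43.39 = $1,735.60
Traditional 401(k): $1,735.60 × 0.0897 = $155.68
SIMPLE IRA contribution: $1,735.60 × 0.0559 = $97.02
Pre-tax total = $155.68 + $97.02 = $252.70
Taxable wages = $1,735.60 − $252.70 = $1,482.90
State income tax: $1,482.90 × 0.078 = $115.67
Federal tax withheld: $1,482.90 × 0.2237 = $331.72
OASDI: $1,735.60 × 0.06 = $104.14
State unemployment insurance (employee share): $1,735.60 × 0.0075 = $13.02
Total deductions = $155.68 + $97.02 + $115.67 + $331.72 + $104.14 + $13.02 = $817.25
Net pay = $1,735.60 − $817.25 = $918.35

$918.35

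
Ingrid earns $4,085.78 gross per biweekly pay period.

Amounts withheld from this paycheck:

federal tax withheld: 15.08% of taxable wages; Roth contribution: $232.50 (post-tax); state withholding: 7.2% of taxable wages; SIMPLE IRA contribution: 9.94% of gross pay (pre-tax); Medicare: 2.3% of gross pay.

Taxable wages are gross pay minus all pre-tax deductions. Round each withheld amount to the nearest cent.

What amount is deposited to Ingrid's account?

$2,533.36

SIMPLE IRA contribution: $4,085.78 × 0.0994 = $406.13
Taxable wages = $4,085.78 − $406.13 = $3,679.65
Federal tax withheld: $3,679.65 × 0.1508 = $554.89
State withholding: $3,679.65 × 0.072 = $264.93
Medicare: $4,085.78 × 0.023 = $93.97
Roth contribution: $232.50
Total deductions = $406.13 + $554.89 + $264.93 + $93.97 + $232.50 = $1,552.42
Net pay = $4,085.78 − $1,552.42 = $2,533.36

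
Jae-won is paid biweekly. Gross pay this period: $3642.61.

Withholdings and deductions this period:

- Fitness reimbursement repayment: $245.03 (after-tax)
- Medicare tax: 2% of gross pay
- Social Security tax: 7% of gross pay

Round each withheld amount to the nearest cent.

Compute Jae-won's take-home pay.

Social Security tax: $3642.61 × 0.07 = $254.98
Medicare tax: $3642.61 × 0.02 = $72.85
Fitness reimbursement repayment: $245.03
Total deductions = $254.98 + $72.85 + $245.03 = $572.86
Net pay = $3642.61 − $572.86 = $3069.75

$3069.75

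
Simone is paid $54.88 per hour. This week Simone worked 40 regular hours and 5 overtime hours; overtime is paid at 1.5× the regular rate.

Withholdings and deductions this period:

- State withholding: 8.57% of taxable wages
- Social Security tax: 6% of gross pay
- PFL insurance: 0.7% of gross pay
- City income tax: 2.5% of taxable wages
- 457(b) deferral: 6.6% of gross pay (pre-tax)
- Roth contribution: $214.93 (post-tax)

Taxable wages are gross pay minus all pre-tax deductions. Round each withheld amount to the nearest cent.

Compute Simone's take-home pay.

Regular pay: 40 × $54.88 = $2,195.20
Overtime pay: 5 × $54.88 × 1.5 = $411.60
Gross pay = $2,195.20 + $411.60 = $2,606.80
457(b) deferral: $2,606.80 × 0.066 = $172.05
Taxable wages = $2,606.80 − $172.05 = $2,434.75
State withholding: $2,434.75 × 0.0857 = $208.66
City income tax: $2,434.75 × 0.025 = $60.87
Social Security tax: $2,606.80 × 0.06 = $156.41
PFL insurance: $2,606.80 × 0.007 = $18.25
Roth contribution: $214.93
Total deductions = $172.05 + $208.66 + $60.87 + $156.41 + $18.25 + $214.93 = $831.17
Net pay = $2,606.80 − $831.17 = $1,775.63

$1,775.63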